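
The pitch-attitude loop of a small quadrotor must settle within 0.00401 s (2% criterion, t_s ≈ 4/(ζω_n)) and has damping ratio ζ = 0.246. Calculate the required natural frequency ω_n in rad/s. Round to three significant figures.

Rearranging t_s ≈ 4/(ζω_n) gives ω_n = 4/(ζ·t_s) = 4/(0.246 × 0.00401) = 4050 rad/s.

ω_n ≈ 4050 rad/s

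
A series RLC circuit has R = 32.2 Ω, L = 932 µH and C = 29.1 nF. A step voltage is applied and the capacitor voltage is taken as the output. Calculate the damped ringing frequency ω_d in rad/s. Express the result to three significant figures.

ω_d ≈ 191000 rad/s

For a series RLC circuit (capacitor voltage as output), ω_n = 1/√(LC) = 1/√(932 µH · 29.1 nF) = 192000 rad/s.
ζ = (R/2)·√(C/L) = (32.2/2)·√(29.1 nF/932 µH) = 0.0900.
The damped frequency ω_d = ω_n√(1−ζ²) = 191000 rad/s.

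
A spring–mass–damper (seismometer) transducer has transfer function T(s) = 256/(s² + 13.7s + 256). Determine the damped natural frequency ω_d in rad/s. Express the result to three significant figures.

ω_d ≈ 14.5 rad/s

ω_n = √256 = 16.0 rad/s; ζ = 13.7/(2·16.0) = 0.428.
The damped frequency ω_d = ω_n√(1−ζ²) = 14.5 rad/s.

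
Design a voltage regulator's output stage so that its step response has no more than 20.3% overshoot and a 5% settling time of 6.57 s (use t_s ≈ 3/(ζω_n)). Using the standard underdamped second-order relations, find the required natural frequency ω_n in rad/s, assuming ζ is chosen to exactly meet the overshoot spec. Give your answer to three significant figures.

ω_n ≈ 1.01 rad/s

Inverting the overshoot relation: ζ = |ln 0.203|/√(π² + ln²0.203) = 0.453.
From t_s ≈ 3/(ζω_n): ω_n = 3/(ζ·t_s) = 3/(0.453·6.57) = 1.01 rad/s.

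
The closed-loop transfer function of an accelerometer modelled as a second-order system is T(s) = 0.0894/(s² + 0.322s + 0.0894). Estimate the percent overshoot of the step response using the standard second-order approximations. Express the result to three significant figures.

%OS ≈ 13.4%

Comparing the denominator to s² + 2ζω_n s + ω_n²: ω_n = √0.0894 = 0.299 rad/s, and 2ζω_n = 0.322 so ζ = 0.322/(2·0.299) = 0.538.
%OS = 100 e^{−πζ/√(1−ζ²)} with ζ = 0.538 gives 13.4%.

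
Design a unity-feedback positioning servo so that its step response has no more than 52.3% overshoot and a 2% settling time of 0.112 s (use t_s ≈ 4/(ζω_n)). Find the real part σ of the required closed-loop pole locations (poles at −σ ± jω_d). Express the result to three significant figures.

The settling-time spec alone fixes σ = ζω_n = 4/t_s = 4/0.112 = 35.7.
(Overshoot then fixes ζ = 0.202 and hence ω_d = σ·√(1−ζ²)/ζ = 173 rad/s.)

σ ≈ 35.7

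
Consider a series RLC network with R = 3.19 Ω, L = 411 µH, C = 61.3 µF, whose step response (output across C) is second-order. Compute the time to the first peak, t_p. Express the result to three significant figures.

For a series RLC circuit (capacitor voltage as output), ω_n = 1/√(LC) = 1/√(411 µH · 61.3 µF) = 6300 rad/s.
ζ = (R/2)·√(C/L) = (3.19/2)·√(61.3 µF/411 µH) = 0.616.
ω_d = 6300·√(1 − 0.616²) = 4960 rad/s. t_p = π/ω_d = 0.000633 s.

t_p ≈ 0.000633 s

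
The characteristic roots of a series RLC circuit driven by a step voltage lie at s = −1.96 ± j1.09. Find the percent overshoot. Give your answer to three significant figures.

With σ = 1.96, ω_d = 1.09: ω_n = √(σ²+ω_d²) = 2.24 rad/s, ζ = σ/ω_n = 0.874.
%OS = 100 e^{−πζ/√(1−ζ²)} with ζ = 0.874 gives 0.352%.

%OS ≈ 0.352%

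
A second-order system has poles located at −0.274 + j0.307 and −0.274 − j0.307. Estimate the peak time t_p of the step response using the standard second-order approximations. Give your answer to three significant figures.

t_p ≈ 10.2 s

t_p = π/ω_d with ω_d = 0.307 (the imaginary part), so t_p = 10.2 s.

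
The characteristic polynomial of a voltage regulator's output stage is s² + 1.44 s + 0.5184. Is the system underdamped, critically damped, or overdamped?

a² − 4b = 1.44² − 4·0.5184 = 0 (repeated real root); the system is critically damped.

critically damped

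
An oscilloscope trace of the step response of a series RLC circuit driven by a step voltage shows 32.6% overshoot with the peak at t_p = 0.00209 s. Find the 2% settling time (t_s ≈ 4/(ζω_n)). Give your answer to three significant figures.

t_s ≈ 0.00746 s

ζ from %OS: ζ = |ln 0.326|/√(π²+ln²0.326) = 0.336.
From t_p = π/ω_d, ω_d = π/0.00209 = 1500 rad/s, so ω_n = ω_d/√(1−ζ²) = 1600 rad/s.
t_s ≈ 4/(ζω_n) = 4/(0.336·1600) = 0.00746 s.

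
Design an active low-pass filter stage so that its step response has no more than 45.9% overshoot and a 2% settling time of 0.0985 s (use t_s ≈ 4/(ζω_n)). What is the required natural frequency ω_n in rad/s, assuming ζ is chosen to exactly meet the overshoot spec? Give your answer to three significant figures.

From %OS = 100·exp(−πζ/√(1−ζ²)), invert to get ζ = −ln(OS)/√(π² + ln²(OS)) with OS = 0.459.
−ln 0.459 = 0.7787, so ζ = 0.7787/√(π² + 0.6064) = 0.241.
Then ω_n = 4/(ζ t_s) = 4/(0.241 × 0.0985) = 169 rad/s.

ω_n ≈ 169 rad/s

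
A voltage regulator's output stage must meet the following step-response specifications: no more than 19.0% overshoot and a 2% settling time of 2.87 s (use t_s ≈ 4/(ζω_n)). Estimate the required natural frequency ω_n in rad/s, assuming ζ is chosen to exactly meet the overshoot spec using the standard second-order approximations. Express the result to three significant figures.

Inverting the overshoot relation: ζ = |ln 0.190|/√(π² + ln²0.190) = 0.467.
Then ω_n = 4/(ζ t_s) = 4/(0.467 × 2.87) = 2.98 rad/s.

ω_n ≈ 2.98 rad/s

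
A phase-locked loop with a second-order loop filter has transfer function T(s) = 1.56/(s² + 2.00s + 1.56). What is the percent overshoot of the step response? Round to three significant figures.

Matching coefficients with s² + 2ζω_n s + ω_n² gives ω_n² = 1.56 ⇒ ω_n = 1.25 rad/s, and ζ = 2.00/(2ω_n) = 0.801.
Overshoot: exp(−π·0.801/√(1−0.801²)) = 0.0150, i.e. 1.50%.

%OS ≈ 1.50%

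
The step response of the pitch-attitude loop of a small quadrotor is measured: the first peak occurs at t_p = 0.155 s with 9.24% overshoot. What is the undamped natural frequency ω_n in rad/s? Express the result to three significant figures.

ω_n ≈ 25.4 rad/s

ζ from %OS: ζ = |ln 0.0924|/√(π²+ln²0.0924) = 0.604.
From t_p = π/ω_d, ω_d = π/0.155 = 20.3 rad/s, so ω_n = ω_d/√(1−ζ²) = 25.4 rad/s.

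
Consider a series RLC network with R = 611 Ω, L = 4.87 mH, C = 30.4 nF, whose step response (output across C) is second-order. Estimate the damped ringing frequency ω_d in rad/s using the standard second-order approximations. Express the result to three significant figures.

For a series RLC circuit (capacitor voltage as output), ω_n = 1/√(LC) = 1/√(4.87 mH · 30.4 nF) = 82200 rad/s.
ζ = (R/2)·√(C/L) = (611/2)·√(30.4 nF/4.87 mH) = 0.763.
ω_d = 82200·√(1 − 0.763²) = 53100 rad/s.

ω_d ≈ 53100 rad/s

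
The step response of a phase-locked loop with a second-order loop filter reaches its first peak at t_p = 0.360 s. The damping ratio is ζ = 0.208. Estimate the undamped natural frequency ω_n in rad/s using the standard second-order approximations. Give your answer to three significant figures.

ω_n ≈ 8.92 rad/s

Peak time t_p = π/ω_d, so ω_d = π/t_p = π/0.360 = 8.73 rad/s.
ω_n = ω_d/√(1−ζ²) = 8.73/√0.957 = 8.92 rad/s.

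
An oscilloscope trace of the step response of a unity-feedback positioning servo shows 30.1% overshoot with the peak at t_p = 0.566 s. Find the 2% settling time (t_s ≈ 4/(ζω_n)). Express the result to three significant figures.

From the overshoot, ζ = −ln(OS)/√(π²+ln²(OS)) = 0.357.
From t_p = π/ω_d, ω_d = π/0.566 = 5.55 rad/s, so ω_n = ω_d/√(1−ζ²) = 5.94 rad/s.
t_s ≈ 4/(ζω_n) = 4/(0.357·5.94) = 1.89 s.

t_s ≈ 1.89 s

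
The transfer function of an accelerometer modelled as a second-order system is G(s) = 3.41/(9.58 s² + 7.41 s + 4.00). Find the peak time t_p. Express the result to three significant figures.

t_p ≈ 6.07 s

Dividing through by 9.58: denominator becomes s² + 0.7735 s + 0.4175.
So ω_n = √0.4175 = 0.646 rad/s and ζ = 0.7735/(2·0.646) = 0.599.
ω_d = 0.646·√(1 − 0.599²) = 0.518 rad/s. t_p = π/ω_d = 6.07 s.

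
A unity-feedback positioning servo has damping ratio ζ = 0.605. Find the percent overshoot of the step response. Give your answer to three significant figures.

%OS ≈ 9.19%

For an underdamped second-order system, %OS = 100·exp(−πζ/√(1−ζ²)).
πζ/√(1−ζ²) = π·0.605/√(1−0.366) = 2.387, so %OS = 100·e^(−2.387) = 9.19%.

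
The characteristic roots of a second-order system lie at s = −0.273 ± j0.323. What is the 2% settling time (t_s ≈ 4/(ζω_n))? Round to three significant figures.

For poles at −σ ± jω_d, ζω_n = σ = 0.273, so t_s ≈ 4/σ = 14.7 s.

t_s ≈ 14.7 s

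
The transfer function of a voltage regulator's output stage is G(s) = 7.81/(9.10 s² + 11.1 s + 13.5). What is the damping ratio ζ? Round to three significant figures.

ζ ≈ 0.501

Dividing through by 9.10: denominator becomes s² + 1.220 s + 1.484.
So ω_n = √1.484 = 1.22 rad/s and ζ = 1.220/(2·1.22) = 0.501.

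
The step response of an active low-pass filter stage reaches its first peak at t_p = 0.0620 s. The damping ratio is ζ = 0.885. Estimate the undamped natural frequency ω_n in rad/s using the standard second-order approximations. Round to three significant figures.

Peak time t_p = π/ω_d, so ω_d = π/t_p = π/0.0620 = 50.7 rad/s.
ω_n = ω_d/√(1−ζ²) = 50.7/√0.217 = 109 rad/s.

ω_n ≈ 109 rad/s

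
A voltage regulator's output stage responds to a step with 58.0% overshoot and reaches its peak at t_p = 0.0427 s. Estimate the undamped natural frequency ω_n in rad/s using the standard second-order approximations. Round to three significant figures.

ζ from %OS: ζ = |ln 0.580|/√(π²+ln²0.580) = 0.171.
t_p = π/ω_d ⇒ ω_d = 73.6 rad/s; then ω_n = ω_d/√(1−ζ²) = 74.7 rad/s.

ω_n ≈ 74.7 rad/s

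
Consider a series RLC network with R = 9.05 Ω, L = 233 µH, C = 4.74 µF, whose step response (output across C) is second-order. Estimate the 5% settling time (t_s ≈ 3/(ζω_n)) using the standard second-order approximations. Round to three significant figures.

t_s ≈ 0.000154 s

For a series RLC circuit (capacitor voltage as output), ω_n = 1/√(LC) = 1/√(233 µH · 4.74 µF) = 30100 rad/s.
ζ = (R/2)·√(C/L) = (9.05/2)·√(4.74 µF/233 µH) = 0.645.
t_s ≈ 3/(ζω_n) = 0.000154 s.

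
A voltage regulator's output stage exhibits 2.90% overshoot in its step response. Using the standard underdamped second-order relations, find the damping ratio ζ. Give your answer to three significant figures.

ζ ≈ 0.748

Inverting the overshoot relation: ζ = |ln 0.0290|/√(π² + ln²0.0290) = 0.748.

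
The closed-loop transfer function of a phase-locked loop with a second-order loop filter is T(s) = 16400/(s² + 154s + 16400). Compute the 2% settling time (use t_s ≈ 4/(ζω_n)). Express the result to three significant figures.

Comparing the denominator to s² + 2ζω_n s + ω_n²: ω_n = √16400 = 128 rad/s, and 2ζω_n = 154 so ζ = 154/(2·128) = 0.601.
t_s ≈ 4/(ζω_n) = 4/(0.601·128) = 0.0519 s.

t_s ≈ 0.0519 s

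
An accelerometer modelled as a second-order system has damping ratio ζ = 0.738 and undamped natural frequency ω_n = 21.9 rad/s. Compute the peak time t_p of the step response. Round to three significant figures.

t_p ≈ 0.213 s

The damped frequency is ω_d = ω_n√(1−ζ²) = 21.9·√(1−0.545) = 14.8 rad/s.
Peak time t_p = π/ω_d = π/14.8 = 0.213 s.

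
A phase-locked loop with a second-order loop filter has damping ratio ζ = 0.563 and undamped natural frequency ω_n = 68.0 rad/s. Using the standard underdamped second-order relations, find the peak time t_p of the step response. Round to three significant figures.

t_p ≈ 0.0559 s

The damped frequency is ω_d = ω_n√(1−ζ²) = 68.0·√(1−0.317) = 56.2 rad/s.
Peak time t_p = π/ω_d = π/56.2 = 0.0559 s.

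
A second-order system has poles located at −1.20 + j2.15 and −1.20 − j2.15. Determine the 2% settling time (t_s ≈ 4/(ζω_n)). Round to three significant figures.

For poles at −σ ± jω_d, ζω_n = σ = 1.20, so t_s ≈ 4/σ = 3.33 s.

t_s ≈ 3.33 s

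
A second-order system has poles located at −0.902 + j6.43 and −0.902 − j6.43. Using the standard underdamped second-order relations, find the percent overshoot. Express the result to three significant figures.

%OS ≈ 64.4%

With σ = 0.902, ω_d = 6.43: ω_n = √(σ²+ω_d²) = 6.49 rad/s, ζ = σ/ω_n = 0.139.
%OS = 100·exp(−πζ/√(1−ζ²)) = 64.4%.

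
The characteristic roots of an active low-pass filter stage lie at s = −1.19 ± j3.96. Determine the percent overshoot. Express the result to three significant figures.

%OS ≈ 38.9%

|pole| = ω_n = √(1.19² + 3.96²) = 4.13 rad/s; ζ = cos θ = σ/ω_n = 0.288.
%OS = 100·exp(−πζ/√(1−ζ²)) = 38.9%.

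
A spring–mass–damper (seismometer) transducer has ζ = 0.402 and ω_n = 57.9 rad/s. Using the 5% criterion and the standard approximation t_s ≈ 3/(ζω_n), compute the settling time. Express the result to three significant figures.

t_s ≈ 3/(ζω_n) = 3/(0.402 × 57.9) = 0.129 s.

t_s ≈ 0.129 s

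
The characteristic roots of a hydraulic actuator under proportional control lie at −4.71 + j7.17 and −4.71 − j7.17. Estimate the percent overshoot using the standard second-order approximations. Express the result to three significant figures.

|pole| = ω_n = √(4.71² + 7.17²) = 8.58 rad/s; ζ = cos θ = σ/ω_n = 0.549.
%OS = 100·exp(−πζ/√(1−ζ²)) = 12.7%.

%OS ≈ 12.7%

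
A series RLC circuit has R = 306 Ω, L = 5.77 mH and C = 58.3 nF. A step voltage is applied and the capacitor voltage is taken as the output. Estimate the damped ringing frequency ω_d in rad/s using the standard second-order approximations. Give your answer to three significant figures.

ω_d ≈ 47600 rad/s

For a series RLC circuit (capacitor voltage as output), ω_n = 1/√(LC) = 1/√(5.77 mH · 58.3 nF) = 54500 rad/s.
ζ = (R/2)·√(C/L) = (306/2)·√(58.3 nF/5.77 mH) = 0.486.
The damped frequency ω_d = ω_n√(1−ζ²) = 47600 rad/s.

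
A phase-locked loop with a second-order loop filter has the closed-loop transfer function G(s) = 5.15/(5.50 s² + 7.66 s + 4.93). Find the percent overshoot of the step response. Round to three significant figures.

Dividing through by 5.50: denominator becomes s² + 1.393 s + 0.8964.
So ω_n = √0.8964 = 0.947 rad/s and ζ = 1.393/(2·0.947) = 0.736.
%OS = 100 e^{−πζ/√(1−ζ²)} with ζ = 0.736 gives 3.30%.

%OS ≈ 3.30%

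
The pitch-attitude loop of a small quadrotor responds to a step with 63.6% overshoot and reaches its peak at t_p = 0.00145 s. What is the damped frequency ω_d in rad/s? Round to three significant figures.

t_p = π/ω_d, so ω_d = π/0.00145 = 2170 rad/s.

ω_d ≈ 2170 rad/s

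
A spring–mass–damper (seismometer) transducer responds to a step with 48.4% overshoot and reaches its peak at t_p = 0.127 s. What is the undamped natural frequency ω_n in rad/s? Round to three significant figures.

From the overshoot, ζ = −ln(OS)/√(π²+ln²(OS)) = 0.225.
t_p = π/ω_d ⇒ ω_d = 24.7 rad/s; then ω_n = ω_d/√(1−ζ²) = 25.4 rad/s.

ω_n ≈ 25.4 rad/s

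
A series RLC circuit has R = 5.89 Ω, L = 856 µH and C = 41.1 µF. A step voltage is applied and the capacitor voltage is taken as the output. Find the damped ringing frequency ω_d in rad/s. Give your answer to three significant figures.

For a series RLC circuit (capacitor voltage as output), ω_n = 1/√(LC) = 1/√(856 µH · 41.1 µF) = 5330 rad/s.
ζ = (R/2)·√(C/L) = (5.89/2)·√(41.1 µF/856 µH) = 0.645.
The damped frequency ω_d = ω_n√(1−ζ²) = 4070 rad/s.

ω_d ≈ 4070 rad/s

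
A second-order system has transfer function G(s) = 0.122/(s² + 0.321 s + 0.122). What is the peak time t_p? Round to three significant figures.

ω_n = √0.122 = 0.349 rad/s; ζ = 0.321/(2·0.349) = 0.460.
ω_d = ω_n√(1−ζ²) = 0.310 rad/s. Then t_p = π/ω_d = 10.1 s.

t_p ≈ 10.1 s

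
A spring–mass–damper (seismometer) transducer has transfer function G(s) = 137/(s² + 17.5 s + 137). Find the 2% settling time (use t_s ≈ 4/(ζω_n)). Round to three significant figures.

Matching coefficients with s² + 2ζω_n s + ω_n² gives ω_n² = 137 ⇒ ω_n = 11.7 rad/s, and ζ = 17.5/(2ω_n) = 0.748.
t_s ≈ 4/(ζω_n) = 4/(0.748·11.7) = 0.457 s.

t_s ≈ 0.457 s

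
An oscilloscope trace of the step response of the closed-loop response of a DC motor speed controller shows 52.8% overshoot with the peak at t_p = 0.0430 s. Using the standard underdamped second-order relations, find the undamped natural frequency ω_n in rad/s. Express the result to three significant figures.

The overshoot fixes ζ = −ln(OS)/√(π²+ln²(OS)) = 0.199.
From t_p = π/ω_d, ω_d = π/0.0430 = 73.1 rad/s, so ω_n = ω_d/√(1−ζ²) = 74.6 rad/s.

ω_n ≈ 74.6 rad/s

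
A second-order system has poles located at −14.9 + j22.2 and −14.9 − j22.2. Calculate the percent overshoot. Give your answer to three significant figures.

With σ = 14.9, ω_d = 22.2: ω_n = √(σ²+ω_d²) = 26.7 rad/s, ζ = σ/ω_n = 0.557.
%OS = 100·exp(−πζ/√(1−ζ²)) = 12.1%.

%OS ≈ 12.1%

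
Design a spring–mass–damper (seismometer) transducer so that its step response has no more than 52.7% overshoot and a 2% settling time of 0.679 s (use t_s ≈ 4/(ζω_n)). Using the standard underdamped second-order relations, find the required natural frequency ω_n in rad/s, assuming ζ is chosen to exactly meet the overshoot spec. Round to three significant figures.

Inverting the overshoot relation: ζ = |ln 0.527|/√(π² + ln²0.527) = 0.200.
From t_s ≈ 4/(ζω_n): ω_n = 4/(ζ·t_s) = 4/(0.200·0.679) = 29.5 rad/s.

ω_n ≈ 29.5 rad/s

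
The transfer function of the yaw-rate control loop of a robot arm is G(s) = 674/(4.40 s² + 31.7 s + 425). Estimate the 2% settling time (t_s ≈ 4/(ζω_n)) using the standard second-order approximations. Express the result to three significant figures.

t_s ≈ 1.11 s

Dividing through by 4.40: denominator becomes s² + 7.205 s + 96.59.
So ω_n = √96.59 = 9.83 rad/s and ζ = 7.205/(2·9.83) = 0.367.
t_s ≈ 4/(ζω_n) = 1.11 s.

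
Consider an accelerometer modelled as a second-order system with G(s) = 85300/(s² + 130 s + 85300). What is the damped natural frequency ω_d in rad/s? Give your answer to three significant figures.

ω_d ≈ 285 rad/s

Matching coefficients with s² + 2ζω_n s + ω_n² gives ω_n² = 85300 ⇒ ω_n = 292 rad/s, and ζ = 130/(2ω_n) = 0.223.
The damped frequency ω_d = ω_n√(1−ζ²) = 285 rad/s.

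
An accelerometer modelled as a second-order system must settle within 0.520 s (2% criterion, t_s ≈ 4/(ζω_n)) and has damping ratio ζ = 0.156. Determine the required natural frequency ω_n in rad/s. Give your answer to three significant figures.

ω_n ≈ 49.3 rad/s

Rearranging t_s ≈ 4/(ζω_n) gives ω_n = 4/(ζ·t_s) = 4/(0.156 × 0.520) = 49.3 rad/s.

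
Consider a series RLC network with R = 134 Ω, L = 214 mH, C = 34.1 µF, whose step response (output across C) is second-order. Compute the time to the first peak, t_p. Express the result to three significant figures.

t_p ≈ 0.0159 s

For a series RLC circuit (capacitor voltage as output), ω_n = 1/√(LC) = 1/√(214 mH · 34.1 µF) = 370 rad/s.
ζ = (R/2)·√(C/L) = (134/2)·√(34.1 µF/214 mH) = 0.846.
ω_d = 370·√(1 − 0.846²) = 198 rad/s. t_p = π/ω_d = 0.0159 s.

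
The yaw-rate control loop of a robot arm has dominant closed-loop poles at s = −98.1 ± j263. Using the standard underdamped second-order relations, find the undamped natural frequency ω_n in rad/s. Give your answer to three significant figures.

ω_n ≈ 281 rad/s

The poles are at −σ ± jω_d with σ = 98.1 and ω_d = 263, so ω_n = √(σ²+ω_d²) = 281 rad/s and ζ = σ/ω_n = 0.349.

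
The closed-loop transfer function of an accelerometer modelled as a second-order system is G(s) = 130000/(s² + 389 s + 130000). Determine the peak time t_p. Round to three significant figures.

t_p ≈ 0.0103 s

Matching coefficients with s² + 2ζω_n s + ω_n² gives ω_n² = 130000 ⇒ ω_n = 361 rad/s, and ζ = 389/(2ω_n) = 0.539.
ω_d = ω_n√(1−ζ²) = 304 rad/s. Then t_p = π/ω_d = 0.0103 s.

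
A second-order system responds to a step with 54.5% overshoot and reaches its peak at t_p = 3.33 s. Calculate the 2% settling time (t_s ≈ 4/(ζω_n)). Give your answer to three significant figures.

t_s ≈ 21.9 s

ζ from %OS: ζ = |ln 0.545|/√(π²+ln²0.545) = 0.190.
From t_p = π/ω_d, ω_d = π/3.33 = 0.943 rad/s, so ω_n = ω_d/√(1−ζ²) = 0.961 rad/s.
t_s ≈ 4/(ζω_n) = 4/(0.190·0.961) = 21.9 s.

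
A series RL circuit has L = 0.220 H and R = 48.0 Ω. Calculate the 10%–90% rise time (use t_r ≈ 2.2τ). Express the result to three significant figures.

t_r ≈ 0.0101 s

τ = L/R = 0.220/48.0 = 0.00458 s.
t_r ≈ 2.2τ = 0.0101 s.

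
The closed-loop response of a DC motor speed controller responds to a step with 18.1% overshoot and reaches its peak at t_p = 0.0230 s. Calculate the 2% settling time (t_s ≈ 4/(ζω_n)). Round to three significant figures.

From the overshoot, ζ = −ln(OS)/√(π²+ln²(OS)) = 0.478.
From t_p = π/ω_d, ω_d = π/0.0230 = 137 rad/s, so ω_n = ω_d/√(1−ζ²) = 155 rad/s.
t_s ≈ 4/(ζω_n) = 4/(0.478·155) = 0.0538 s.

t_s ≈ 0.0538 s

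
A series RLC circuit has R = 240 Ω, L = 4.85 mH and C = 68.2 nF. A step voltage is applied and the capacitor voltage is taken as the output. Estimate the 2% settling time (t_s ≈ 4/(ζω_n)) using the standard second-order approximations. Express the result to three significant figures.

For a series RLC circuit (capacitor voltage as output), ω_n = 1/√(LC) = 1/√(4.85 mH · 68.2 nF) = 55000 rad/s.
ζ = (R/2)·√(C/L) = (240/2)·√(68.2 nF/4.85 mH) = 0.450.
t_s ≈ 4/(ζω_n) = 0.000162 s.

t_s ≈ 0.000162 s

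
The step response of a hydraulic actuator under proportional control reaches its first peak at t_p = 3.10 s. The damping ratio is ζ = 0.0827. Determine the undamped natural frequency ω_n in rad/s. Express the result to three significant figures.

ω_n ≈ 1.02 rad/s

Peak time t_p = π/ω_d, so ω_d = π/t_p = π/3.10 = 1.01 rad/s.
ω_n = ω_d/√(1−ζ²) = 1.01/√0.993 = 1.02 rad/s.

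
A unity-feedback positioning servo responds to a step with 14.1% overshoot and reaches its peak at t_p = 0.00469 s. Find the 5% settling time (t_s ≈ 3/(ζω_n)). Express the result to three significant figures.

t_s ≈ 0.00718 s

ζ from %OS: ζ = |ln 0.141|/√(π²+ln²0.141) = 0.529.
From t_p = π/ω_d, ω_d = π/0.00469 = 670 rad/s, so ω_n = ω_d/√(1−ζ²) = 789 rad/s.
t_s ≈ 3/(ζω_n) = 3/(0.529·789) = 0.00718 s.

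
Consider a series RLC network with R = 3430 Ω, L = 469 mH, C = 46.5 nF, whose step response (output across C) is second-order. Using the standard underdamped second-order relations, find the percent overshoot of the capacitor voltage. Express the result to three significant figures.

For a series RLC circuit (capacitor voltage as output), ω_n = 1/√(LC) = 1/√(469 mH · 46.5 nF) = 6770 rad/s.
ζ = (R/2)·√(C/L) = (3430/2)·√(46.5 nF/469 mH) = 0.540.
%OS = 100 e^{−πζ/√(1−ζ²)} with ζ = 0.540 gives 13.3%.

%OS ≈ 13.3%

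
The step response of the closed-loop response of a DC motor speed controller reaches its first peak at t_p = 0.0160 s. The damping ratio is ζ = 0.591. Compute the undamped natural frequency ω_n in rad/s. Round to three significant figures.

ω_n ≈ 243 rad/s

Peak time t_p = π/ω_d, so ω_d = π/t_p = π/0.0160 = 196 rad/s.
ω_n = ω_d/√(1−ζ²) = 196/√0.651 = 243 rad/s.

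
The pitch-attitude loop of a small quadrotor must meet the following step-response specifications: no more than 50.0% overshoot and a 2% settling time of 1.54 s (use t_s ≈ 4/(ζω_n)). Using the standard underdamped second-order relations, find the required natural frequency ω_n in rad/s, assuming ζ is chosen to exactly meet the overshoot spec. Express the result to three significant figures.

From %OS = 100·exp(−πζ/√(1−ζ²)), invert to get ζ = −ln(OS)/√(π² + ln²(OS)) with OS = 0.500.
−ln 0.500 = 0.6931, so ζ = 0.6931/√(π² + 0.4805) = 0.215.
Then ω_n = 4/(ζ t_s) = 4/(0.215 × 1.54) = 12.1 rad/s.

ω_n ≈ 12.1 rad/s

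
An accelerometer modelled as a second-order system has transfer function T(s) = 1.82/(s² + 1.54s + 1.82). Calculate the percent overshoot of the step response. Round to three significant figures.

Comparing the denominator to s² + 2ζω_n s + ω_n²: ω_n = √1.82 = 1.35 rad/s, and 2ζω_n = 1.54 so ζ = 1.54/(2·1.35) = 0.571.
%OS = 100·exp(−πζ/√(1−ζ²)) = 11.3%.

%OS ≈ 11.3%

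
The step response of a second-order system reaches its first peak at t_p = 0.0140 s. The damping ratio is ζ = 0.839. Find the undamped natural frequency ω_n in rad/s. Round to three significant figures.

ω_n ≈ 412 rad/s

Peak time t_p = π/ω_d, so ω_d = π/t_p = π/0.0140 = 224 rad/s.
ω_n = ω_d/√(1−ζ²) = 224/√0.296 = 412 rad/s.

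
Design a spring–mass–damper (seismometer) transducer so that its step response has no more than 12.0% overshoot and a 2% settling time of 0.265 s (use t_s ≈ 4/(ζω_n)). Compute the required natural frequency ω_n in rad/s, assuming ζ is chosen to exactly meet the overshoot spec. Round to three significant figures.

ω_n ≈ 27.0 rad/s

From %OS = 100·exp(−πζ/√(1−ζ²)), invert to get ζ = −ln(OS)/√(π² + ln²(OS)) with OS = 0.120.
−ln 0.120 = 2.120, so ζ = 2.120/√(π² + 4.496) = 0.559.
Then ω_n = 4/(ζ t_s) = 4/(0.559 × 0.265) = 27.0 rad/s.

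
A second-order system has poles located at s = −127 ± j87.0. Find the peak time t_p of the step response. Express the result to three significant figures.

t_p ≈ 0.0361 s

t_p = π/ω_d with ω_d = 87.0 (the imaginary part), so t_p = 0.0361 s.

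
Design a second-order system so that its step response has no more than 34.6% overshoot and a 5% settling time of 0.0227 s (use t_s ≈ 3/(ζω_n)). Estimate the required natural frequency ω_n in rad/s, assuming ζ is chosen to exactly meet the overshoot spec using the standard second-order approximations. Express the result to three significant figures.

ω_n ≈ 413 rad/s

ζ = −ln(OS)/√(π² + (ln OS)²). With OS = 0.346, ln OS = −1.061 and ζ = 1.061/3.316 = 0.320.
Then ω_n = 3/(ζ t_s) = 3/(0.320 × 0.0227) = 413 rad/s.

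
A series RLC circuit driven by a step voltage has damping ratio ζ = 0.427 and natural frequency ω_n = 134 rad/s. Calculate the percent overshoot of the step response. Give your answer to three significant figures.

For an underdamped second-order system, %OS = 100·exp(−πζ/√(1−ζ²)).
πζ/√(1−ζ²) = π·0.427/√(1−0.182) = 1.484, so %OS = 100·e^(−1.484) = 22.7%.

%OS ≈ 22.7%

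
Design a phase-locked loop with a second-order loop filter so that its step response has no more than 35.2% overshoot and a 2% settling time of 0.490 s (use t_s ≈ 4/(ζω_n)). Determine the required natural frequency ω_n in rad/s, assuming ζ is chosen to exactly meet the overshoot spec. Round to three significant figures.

Inverting the overshoot relation: ζ = |ln 0.352|/√(π² + ln²0.352) = 0.315.
From t_s ≈ 4/(ζω_n): ω_n = 4/(ζ·t_s) = 4/(0.315·0.490) = 25.9 rad/s.

ω_n ≈ 25.9 rad/s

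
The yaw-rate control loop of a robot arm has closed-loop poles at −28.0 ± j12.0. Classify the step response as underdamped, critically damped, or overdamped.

Since the poles form a complex-conjugate pair with nonzero imaginary part, the response is underdamped.

underdamped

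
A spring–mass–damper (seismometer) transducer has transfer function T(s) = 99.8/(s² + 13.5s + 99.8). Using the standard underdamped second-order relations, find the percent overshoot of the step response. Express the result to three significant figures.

%OS ≈ 5.62%

Matching coefficients with s² + 2ζω_n s + ω_n² gives ω_n² = 99.8 ⇒ ω_n = 9.99 rad/s, and ζ = 13.5/(2ω_n) = 0.676.
Overshoot: exp(−π·0.676/√(1−0.676²)) = 0.0562, i.e. 5.62%.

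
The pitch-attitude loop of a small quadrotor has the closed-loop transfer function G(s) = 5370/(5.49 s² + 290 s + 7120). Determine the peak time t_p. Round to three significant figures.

Dividing through by 5.49: denominator becomes s² + 52.82 s + 1297.
So ω_n = √1297 = 36.0 rad/s and ζ = 52.82/(2·36.0) = 0.733.
The damped frequency ω_d = ω_n√(1−ζ²) = 24.5 rad/s. t_p = π/ω_d = 0.128 s.

t_p ≈ 0.128 s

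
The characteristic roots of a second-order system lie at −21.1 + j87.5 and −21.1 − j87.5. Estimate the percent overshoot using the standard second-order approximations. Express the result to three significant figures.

%OS ≈ 46.9%

With σ = 21.1, ω_d = 87.5: ω_n = √(σ²+ω_d²) = 90.0 rad/s, ζ = σ/ω_n = 0.234.
%OS = 100 e^{−πζ/√(1−ζ²)} with ζ = 0.234 gives 46.9%.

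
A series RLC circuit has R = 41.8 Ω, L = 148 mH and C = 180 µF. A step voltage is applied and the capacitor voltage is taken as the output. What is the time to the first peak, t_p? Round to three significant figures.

t_p ≈ 0.0237 s

For a series RLC circuit (capacitor voltage as output), ω_n = 1/√(LC) = 1/√(148 mH · 180 µF) = 194 rad/s.
ζ = (R/2)·√(C/L) = (41.8/2)·√(180 µF/148 mH) = 0.729.
ω_d = 194·√(1 − 0.729²) = 133 rad/s. t_p = π/ω_d = 0.0237 s.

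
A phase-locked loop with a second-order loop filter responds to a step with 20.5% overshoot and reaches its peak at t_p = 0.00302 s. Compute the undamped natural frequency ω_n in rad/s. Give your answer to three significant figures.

ζ from %OS: ζ = |ln 0.205|/√(π²+ln²0.205) = 0.450.
t_p = π/ω_d ⇒ ω_d = 1040 rad/s; then ω_n = ω_d/√(1−ζ²) = 1170 rad/s.

ω_n ≈ 1170 rad/s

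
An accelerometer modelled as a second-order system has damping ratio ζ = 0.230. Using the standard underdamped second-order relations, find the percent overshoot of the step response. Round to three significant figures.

%OS ≈ 47.6%

For an underdamped second-order system, %OS = 100·exp(−πζ/√(1−ζ²)).
πζ/√(1−ζ²) = π·0.230/√(1−0.0529) = 0.7425, so %OS = 100·e^(−0.7425) = 47.6%.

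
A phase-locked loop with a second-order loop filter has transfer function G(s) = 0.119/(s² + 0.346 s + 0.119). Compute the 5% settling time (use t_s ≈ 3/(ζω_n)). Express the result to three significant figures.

t_s ≈ 17.3 s

ω_n = √0.119 = 0.345 rad/s; ζ = 0.346/(2·0.345) = 0.502.
t_s ≈ 3/(ζω_n) = 3/(0.502·0.345) = 17.3 s.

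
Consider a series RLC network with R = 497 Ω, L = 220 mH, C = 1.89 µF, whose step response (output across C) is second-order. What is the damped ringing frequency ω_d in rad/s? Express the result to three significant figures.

ω_d ≈ 1060 rad/s

For a series RLC circuit (capacitor voltage as output), ω_n = 1/√(LC) = 1/√(220 mH · 1.89 µF) = 1550 rad/s.
ζ = (R/2)·√(C/L) = (497/2)·√(1.89 µF/220 mH) = 0.728.
The damped frequency ω_d = ω_n√(1−ζ²) = 1060 rad/s.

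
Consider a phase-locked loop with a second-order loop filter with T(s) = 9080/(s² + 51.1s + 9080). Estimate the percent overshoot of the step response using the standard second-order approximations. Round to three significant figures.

%OS ≈ 41.7%

Comparing the denominator to s² + 2ζω_n s + ω_n²: ω_n = √9080 = 95.3 rad/s, and 2ζω_n = 51.1 so ζ = 51.1/(2·95.3) = 0.268.
Overshoot: exp(−π·0.268/√(1−0.268²)) = 0.417, i.e. 41.7%.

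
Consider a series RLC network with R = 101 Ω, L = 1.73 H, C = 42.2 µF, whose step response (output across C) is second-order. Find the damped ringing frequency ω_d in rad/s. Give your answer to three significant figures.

For a series RLC circuit (capacitor voltage as output), ω_n = 1/√(LC) = 1/√(1.73 H · 42.2 µF) = 117 rad/s.
ζ = (R/2)·√(C/L) = (101/2)·√(42.2 µF/1.73 H) = 0.249.
The damped frequency ω_d = ω_n√(1−ζ²) = 113 rad/s.

ω_d ≈ 113 rad/s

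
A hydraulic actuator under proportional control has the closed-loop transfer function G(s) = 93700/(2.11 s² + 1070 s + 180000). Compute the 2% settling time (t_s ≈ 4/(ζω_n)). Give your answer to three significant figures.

t_s ≈ 0.0158 s

Dividing through by 2.11: denominator becomes s² + 507.1 s + 85310.
So ω_n = √85310 = 292 rad/s and ζ = 507.1/(2·292) = 0.868.
t_s ≈ 4/(ζω_n) = 0.0158 s.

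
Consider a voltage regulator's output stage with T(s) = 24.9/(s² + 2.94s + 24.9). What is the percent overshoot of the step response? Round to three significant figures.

Matching coefficients with s² + 2ζω_n s + ω_n² gives ω_n² = 24.9 ⇒ ω_n = 4.99 rad/s, and ζ = 2.94/(2ω_n) = 0.295.
%OS = 100·exp(−πζ/√(1−ζ²)) = 38.0%.

%OS ≈ 38.0%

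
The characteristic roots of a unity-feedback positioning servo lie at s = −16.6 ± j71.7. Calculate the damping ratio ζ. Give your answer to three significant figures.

With σ = 16.6, ω_d = 71.7: ω_n = √(σ²+ω_d²) = 73.6 rad/s, ζ = σ/ω_n = 0.226.

ζ ≈ 0.226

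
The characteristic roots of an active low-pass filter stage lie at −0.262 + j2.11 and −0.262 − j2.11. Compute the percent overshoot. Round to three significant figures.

With σ = 0.262, ω_d = 2.11: ω_n = √(σ²+ω_d²) = 2.13 rad/s, ζ = σ/ω_n = 0.123.
Overshoot: exp(−π·0.123/√(1−0.123²)) = 0.677, i.e. 67.7%.

%OS ≈ 67.7%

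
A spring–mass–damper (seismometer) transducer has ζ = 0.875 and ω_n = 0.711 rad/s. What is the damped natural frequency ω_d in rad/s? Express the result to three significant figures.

ω_d = ω_n√(1−ζ²) = 0.711·√0.234 = 0.344 rad/s.

ω_d ≈ 0.344 rad/s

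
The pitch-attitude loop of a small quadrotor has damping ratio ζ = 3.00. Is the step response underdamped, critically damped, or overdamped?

Since ζ = 3.00 > 1, the system is overdamped.

overdamped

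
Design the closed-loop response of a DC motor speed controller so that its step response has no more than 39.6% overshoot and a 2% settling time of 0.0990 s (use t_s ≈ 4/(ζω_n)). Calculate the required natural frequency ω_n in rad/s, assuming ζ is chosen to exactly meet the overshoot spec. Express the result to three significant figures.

Inverting the overshoot relation: ζ = |ln 0.396|/√(π² + ln²0.396) = 0.283.
From t_s ≈ 4/(ζω_n): ω_n = 4/(ζ·t_s) = 4/(0.283·0.0990) = 143 rad/s.

ω_n ≈ 143 rad/s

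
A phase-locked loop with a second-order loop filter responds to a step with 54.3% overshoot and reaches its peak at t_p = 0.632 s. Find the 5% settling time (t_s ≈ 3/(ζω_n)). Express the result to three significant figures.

ζ from %OS: ζ = |ln 0.543|/√(π²+ln²0.543) = 0.191.
From t_p = π/ω_d, ω_d = π/0.632 = 4.97 rad/s, so ω_n = ω_d/√(1−ζ²) = 5.06 rad/s.
t_s ≈ 3/(ζω_n) = 3/(0.191·5.06) = 3.10 s.

t_s ≈ 3.10 s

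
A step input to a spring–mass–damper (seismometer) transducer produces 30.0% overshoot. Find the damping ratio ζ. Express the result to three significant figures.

Inverting the overshoot relation: ζ = |ln 0.300|/√(π² + ln²0.300) = 0.358.

ζ ≈ 0.358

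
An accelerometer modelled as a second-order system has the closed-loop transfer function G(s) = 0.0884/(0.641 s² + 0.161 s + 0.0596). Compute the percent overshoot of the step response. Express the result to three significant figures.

Dividing through by 0.641: denominator becomes s² + 0.2512 s + 0.09298.
So ω_n = √0.09298 = 0.305 rad/s and ζ = 0.2512/(2·0.305) = 0.412.
%OS = 100·exp(−πζ/√(1−ζ²)) = 24.2%.

%OS ≈ 24.2%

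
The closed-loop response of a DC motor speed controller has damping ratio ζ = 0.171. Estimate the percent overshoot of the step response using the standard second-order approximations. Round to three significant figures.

%OS ≈ 58.0%

For an underdamped second-order system, %OS = 100·exp(−πζ/√(1−ζ²)).
πζ/√(1−ζ²) = π·0.171/√(1−0.0292) = 0.5452, so %OS = 100·e^(−0.5452) = 58.0%.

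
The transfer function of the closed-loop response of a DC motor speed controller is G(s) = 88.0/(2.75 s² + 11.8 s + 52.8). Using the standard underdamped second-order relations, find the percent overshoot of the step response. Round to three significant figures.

Dividing through by 2.75: denominator becomes s² + 4.291 s + 19.20.
So ω_n = √19.20 = 4.38 rad/s and ζ = 4.291/(2·4.38) = 0.490.
%OS = 100 e^{−πζ/√(1−ζ²)} with ζ = 0.490 gives 17.1%.

%OS ≈ 17.1%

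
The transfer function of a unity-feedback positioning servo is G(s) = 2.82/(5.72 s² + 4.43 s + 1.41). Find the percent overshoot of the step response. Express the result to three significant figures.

Dividing through by 5.72: denominator becomes s² + 0.7745 s + 0.2465.
So ω_n = √0.2465 = 0.496 rad/s and ζ = 0.7745/(2·0.496) = 0.780.
Overshoot: exp(−π·0.780/√(1−0.780²)) = 0.0199, i.e. 1.99%.

%OS ≈ 1.99%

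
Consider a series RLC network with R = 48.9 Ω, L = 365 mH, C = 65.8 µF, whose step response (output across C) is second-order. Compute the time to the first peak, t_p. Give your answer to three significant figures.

For a series RLC circuit (capacitor voltage as output), ω_n = 1/√(LC) = 1/√(365 mH · 65.8 µF) = 204 rad/s.
ζ = (R/2)·√(C/L) = (48.9/2)·√(65.8 µF/365 mH) = 0.328.
ω_d = ω_n√(1−ζ²) = 193 rad/s. t_p = π/ω_d = 0.0163 s.

t_p ≈ 0.0163 s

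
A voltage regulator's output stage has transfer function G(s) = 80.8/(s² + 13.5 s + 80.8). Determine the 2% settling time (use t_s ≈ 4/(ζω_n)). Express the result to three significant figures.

t_s ≈ 0.593 s

ω_n = √80.8 = 8.99 rad/s; ζ = 13.5/(2·8.99) = 0.751.
t_s ≈ 4/(ζω_n) = 4/(0.751·8.99) = 0.593 s.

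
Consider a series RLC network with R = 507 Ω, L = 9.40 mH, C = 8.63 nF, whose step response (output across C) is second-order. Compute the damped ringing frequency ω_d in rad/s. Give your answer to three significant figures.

ω_d ≈ 108000 rad/s

For a series RLC circuit (capacitor voltage as output), ω_n = 1/√(LC) = 1/√(9.40 mH · 8.63 nF) = 111000 rad/s.
ζ = (R/2)·√(C/L) = (507/2)·√(8.63 nF/9.40 mH) = 0.243.
ω_d = ω_n√(1−ζ²) = 108000 rad/s.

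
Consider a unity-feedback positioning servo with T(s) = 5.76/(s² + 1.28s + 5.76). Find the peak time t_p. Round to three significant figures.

t_p ≈ 1.36 s

Comparing the denominator to s² + 2ζω_n s + ω_n²: ω_n = √5.76 = 2.40 rad/s, and 2ζω_n = 1.28 so ζ = 1.28/(2·2.40) = 0.267.
ω_d = ω_n√(1−ζ²) = 2.31 rad/s. Then t_p = π/ω_d = 1.36 s.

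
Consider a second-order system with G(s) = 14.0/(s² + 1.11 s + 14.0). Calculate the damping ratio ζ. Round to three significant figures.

ω_n = √14.0 = 3.74 rad/s; ζ = 1.11/(2·3.74) = 0.148.

ζ ≈ 0.148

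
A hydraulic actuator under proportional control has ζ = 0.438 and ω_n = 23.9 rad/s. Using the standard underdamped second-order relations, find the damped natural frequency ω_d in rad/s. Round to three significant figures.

ω_d = ω_n√(1−ζ²) = 23.9·√0.808 = 21.5 rad/s.

ω_d ≈ 21.5 rad/s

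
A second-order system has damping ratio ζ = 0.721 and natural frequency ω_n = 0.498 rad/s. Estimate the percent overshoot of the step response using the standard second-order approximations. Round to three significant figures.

%OS ≈ 3.81%

For an underdamped second-order system, %OS = 100·exp(−πζ/√(1−ζ²)).
πζ/√(1−ζ²) = π·0.721/√(1−0.520) = 3.269, so %OS = 100·e^(−3.269) = 3.81%.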